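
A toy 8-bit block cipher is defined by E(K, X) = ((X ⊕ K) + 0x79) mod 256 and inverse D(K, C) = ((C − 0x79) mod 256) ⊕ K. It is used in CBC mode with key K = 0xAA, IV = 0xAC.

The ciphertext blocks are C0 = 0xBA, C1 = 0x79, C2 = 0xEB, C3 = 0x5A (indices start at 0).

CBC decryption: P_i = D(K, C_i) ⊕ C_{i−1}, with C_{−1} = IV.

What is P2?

P2: D(K, 0xEB) = 0xD8; 0xD8 ⊕ 0x79 = 0xA1.

P2 = 0xA1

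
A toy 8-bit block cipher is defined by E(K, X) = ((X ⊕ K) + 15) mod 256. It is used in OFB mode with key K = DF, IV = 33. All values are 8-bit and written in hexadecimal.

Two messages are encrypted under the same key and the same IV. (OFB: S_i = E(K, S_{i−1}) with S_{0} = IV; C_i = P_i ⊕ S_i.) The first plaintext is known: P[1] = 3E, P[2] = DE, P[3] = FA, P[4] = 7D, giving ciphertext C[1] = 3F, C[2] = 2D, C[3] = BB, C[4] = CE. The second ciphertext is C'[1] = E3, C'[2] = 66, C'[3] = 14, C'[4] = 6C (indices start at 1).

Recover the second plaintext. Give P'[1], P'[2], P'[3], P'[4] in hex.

P'[1] = E2, P'[2] = 95, P'[3] = 55, P'[4] = DF

In OFB with a reused IV, both messages share the same keystream S_i, so C_i ⊕ C'_i = P_i ⊕ P'_i and thus P'_i = P_i ⊕ C_i ⊕ C'_i.
P'[1]: 3E ⊕ 3F ⊕ E3 = E2.
P'[2]: DE ⊕ 2D ⊕ 66 = 95.
P'[3]: FA ⊕ BB ⊕ 14 = 55.
P'[4]: 7D ⊕ CE ⊕ 6C = DF.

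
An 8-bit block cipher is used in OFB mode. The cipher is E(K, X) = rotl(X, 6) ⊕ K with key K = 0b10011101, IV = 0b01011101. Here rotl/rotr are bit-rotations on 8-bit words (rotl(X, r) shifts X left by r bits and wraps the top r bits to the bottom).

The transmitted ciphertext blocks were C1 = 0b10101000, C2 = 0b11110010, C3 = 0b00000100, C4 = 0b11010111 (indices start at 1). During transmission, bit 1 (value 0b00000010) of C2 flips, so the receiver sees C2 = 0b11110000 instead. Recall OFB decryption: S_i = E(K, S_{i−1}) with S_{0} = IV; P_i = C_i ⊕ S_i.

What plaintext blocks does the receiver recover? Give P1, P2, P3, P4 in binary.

Only C2 changed, to 0b11110000. In OFB, a change in C_i flips the same bit in P_i only; the keystream is unaffected. Decrypting the received ciphertext:
P1: S = E(K, 0b01011101) = 0b11001010; 0b10101000 ⊕ 0b11001010 = 0b01100010.
P2: S = E(K, 0b11001010) = 0b00101111; 0b11110000 ⊕ 0b00101111 = 0b11011111.
P3: S = E(K, 0b00101111) = 0b01010110; 0b00000100 ⊕ 0b01010110 = 0b01010010.
P4: S = E(K, 0b01010110) = 0b00001000; 0b11010111 ⊕ 0b00001000 = 0b11011111.
Blocks that differ from the original plaintext: P2.

P1 = 0b01100010, P2 = 0b11011111, P3 = 0b01010010, P4 = 0b11011111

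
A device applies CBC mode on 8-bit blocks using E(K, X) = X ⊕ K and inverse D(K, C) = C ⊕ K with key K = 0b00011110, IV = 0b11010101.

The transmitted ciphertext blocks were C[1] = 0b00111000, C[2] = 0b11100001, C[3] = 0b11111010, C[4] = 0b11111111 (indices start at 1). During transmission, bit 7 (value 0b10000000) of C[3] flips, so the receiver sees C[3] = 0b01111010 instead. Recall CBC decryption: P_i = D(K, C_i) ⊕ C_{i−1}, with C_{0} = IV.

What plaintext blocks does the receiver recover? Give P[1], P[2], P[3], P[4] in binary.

P[1] = 0b11110011, P[2] = 0b11000111, P[3] = 0b10000101, P[4] = 0b10011011

Only C[3] changed, to 0b01111010. In CBC, a change in C_i garbles P_i and flips the same bit in P_{i+1}. Decrypting the received ciphertext:
P[1]: D(K, 0b00111000) = 0b00100110; 0b00100110 ⊕ 0b11010101 = 0b11110011.
P[2]: D(K, 0b11100001) = 0b11111111; 0b11111111 ⊕ 0b00111000 = 0b11000111.
P[3]: D(K, 0b01111010) = 0b01100100; 0b01100100 ⊕ 0b11100001 = 0b10000101.
P[4]: D(K, 0b11111111) = 0b11100001; 0b11100001 ⊕ 0b01111010 = 0b10011011.
Blocks that differ from the original plaintext: P[3], P[4].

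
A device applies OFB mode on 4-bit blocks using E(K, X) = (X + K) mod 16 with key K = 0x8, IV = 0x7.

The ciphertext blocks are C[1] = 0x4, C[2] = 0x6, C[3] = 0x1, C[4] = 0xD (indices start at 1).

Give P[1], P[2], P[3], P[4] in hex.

P[1] = 0xB, P[2] = 0x1, P[3] = 0xE, P[4] = 0xA

OFB decryption: S_i = E(K, S_{i−1}) with S_{0} = IV; P_i = C_i ⊕ S_i.
P[1]: S = E(K, 0x7) = 0xF; 0x4 ⊕ 0xF = 0xB.
P[2]: S = E(K, 0xF) = 0x7; 0x6 ⊕ 0x7 = 0x1.
P[3]: S = E(K, 0x7) = 0xF; 0x1 ⊕ 0xF = 0xE.
P[4]: S = E(K, 0xF) = 0x7; 0xD ⊕ 0x7 = 0xA.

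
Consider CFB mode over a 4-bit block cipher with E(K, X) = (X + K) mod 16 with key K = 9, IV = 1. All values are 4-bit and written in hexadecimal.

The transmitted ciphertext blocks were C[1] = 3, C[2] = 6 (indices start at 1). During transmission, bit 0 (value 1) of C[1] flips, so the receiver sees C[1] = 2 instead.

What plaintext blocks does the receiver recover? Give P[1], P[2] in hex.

P[1] = 8, P[2] = D

CFB decryption: P_i = C_i ⊕ E(K, C_{i−1}), with C_{0} = IV.
Only C[1] changed, to 2. In CFB, a change in C_i flips the same bit in P_i and garbles P_{i+1}. Decrypting the received ciphertext:
P[1]: E(K, 1) = A; 2 ⊕ A = 8.
P[2]: E(K, 2) = B; 6 ⊕ B = D.
Blocks that differ from the original plaintext: P[1], P[2].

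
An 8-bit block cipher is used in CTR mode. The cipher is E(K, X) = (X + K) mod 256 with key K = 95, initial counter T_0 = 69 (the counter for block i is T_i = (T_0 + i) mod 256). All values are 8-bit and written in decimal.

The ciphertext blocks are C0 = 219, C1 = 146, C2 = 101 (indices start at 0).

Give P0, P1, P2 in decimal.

CTR decryption: S_i = E(K, T_i) where T_i is the counter for block i; P_i = C_i ⊕ S_i.
P0: T = 69, S = E(K, T) = 164; 219 ⊕ 164 = 127.
P1: T = 70, S = E(K, T) = 165; 146 ⊕ 165 = 55.
P2: T = 71, S = E(K, T) = 166; 101 ⊕ 166 = 195.

P0 = 127, P1 = 55, P2 = 195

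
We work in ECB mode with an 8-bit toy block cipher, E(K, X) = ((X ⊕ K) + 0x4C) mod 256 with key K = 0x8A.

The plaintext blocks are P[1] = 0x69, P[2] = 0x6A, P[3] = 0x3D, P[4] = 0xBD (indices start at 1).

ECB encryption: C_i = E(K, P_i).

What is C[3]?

C[3] = 0x03

C[3]: E(K, 0x3D) = 0x03.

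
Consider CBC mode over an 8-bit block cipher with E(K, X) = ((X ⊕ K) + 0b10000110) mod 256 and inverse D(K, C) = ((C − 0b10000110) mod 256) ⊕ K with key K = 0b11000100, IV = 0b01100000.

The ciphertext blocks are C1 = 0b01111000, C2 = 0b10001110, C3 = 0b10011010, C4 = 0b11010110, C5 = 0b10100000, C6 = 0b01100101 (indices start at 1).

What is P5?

CBC decryption: P_i = D(K, C_i) ⊕ C_{i−1}, with C_{0} = IV.
P5: D(K, 0b10100000) = 0b11011110; 0b11011110 ⊕ 0b11010110 = 0b00001000.

P5 = 0b00001000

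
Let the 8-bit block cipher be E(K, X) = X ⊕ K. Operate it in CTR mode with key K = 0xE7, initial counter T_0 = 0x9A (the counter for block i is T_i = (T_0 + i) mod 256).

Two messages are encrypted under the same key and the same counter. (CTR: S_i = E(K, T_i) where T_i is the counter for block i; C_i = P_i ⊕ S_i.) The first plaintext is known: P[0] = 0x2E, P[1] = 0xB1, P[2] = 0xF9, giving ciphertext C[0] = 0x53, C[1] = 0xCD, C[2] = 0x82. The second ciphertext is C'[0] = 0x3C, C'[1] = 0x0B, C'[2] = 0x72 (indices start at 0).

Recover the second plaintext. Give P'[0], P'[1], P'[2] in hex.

In CTR with a reused counter, both messages share the same keystream S_i, so C_i ⊕ C'_i = P_i ⊕ P'_i and thus P'_i = P_i ⊕ C_i ⊕ C'_i.
P'[0]: 0x2E ⊕ 0x53 ⊕ 0x3C = 0x41.
P'[1]: 0xB1 ⊕ 0xCD ⊕ 0x0B = 0x77.
P'[2]: 0xF9 ⊕ 0x82 ⊕ 0x72 = 0x09.

P'[0] = 0x41, P'[1] = 0x77, P'[2] = 0x09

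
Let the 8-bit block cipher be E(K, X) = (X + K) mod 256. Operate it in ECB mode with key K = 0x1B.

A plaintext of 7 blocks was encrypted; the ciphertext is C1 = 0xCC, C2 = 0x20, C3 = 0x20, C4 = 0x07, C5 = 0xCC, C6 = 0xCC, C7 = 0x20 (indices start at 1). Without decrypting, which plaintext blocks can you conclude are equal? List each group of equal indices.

ECB encrypts each block independently with the same key, so equal ciphertext blocks imply equal plaintext blocks.
C1 = C5 = C6 = 0xCC, so P1 = P5 = P6.
C2 = C3 = C7 = 0x20, so P2 = P3 = P7.

P1 = P5 = P6; P2 = P3 = P7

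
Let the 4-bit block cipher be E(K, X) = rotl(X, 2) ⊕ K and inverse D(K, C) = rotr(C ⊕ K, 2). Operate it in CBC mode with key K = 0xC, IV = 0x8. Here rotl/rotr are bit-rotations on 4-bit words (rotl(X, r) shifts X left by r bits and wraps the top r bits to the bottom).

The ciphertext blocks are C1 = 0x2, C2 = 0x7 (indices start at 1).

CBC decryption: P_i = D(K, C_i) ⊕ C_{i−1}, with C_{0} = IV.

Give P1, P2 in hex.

P1: D(K, 0x2) = 0xB; 0xB ⊕ 0x8 = 0x3.
P2: D(K, 0x7) = 0xE; 0xE ⊕ 0x2 = 0xC.

P1 = 0x3, P2 = 0xC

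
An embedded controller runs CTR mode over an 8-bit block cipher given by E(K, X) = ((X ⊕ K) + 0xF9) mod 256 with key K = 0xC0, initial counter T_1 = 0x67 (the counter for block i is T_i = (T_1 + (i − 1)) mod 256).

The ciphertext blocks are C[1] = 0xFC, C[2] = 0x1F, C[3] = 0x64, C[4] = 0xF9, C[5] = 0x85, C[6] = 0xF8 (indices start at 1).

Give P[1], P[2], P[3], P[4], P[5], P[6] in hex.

P[1] = 0x5C, P[2] = 0xBE, P[3] = 0xC6, P[4] = 0x5A, P[5] = 0x21, P[6] = 0x5D

CTR decryption: S_i = E(K, T_i) where T_i is the counter for block i; P_i = C_i ⊕ S_i.
P[1]: T = 0x67, S = E(K, T) = 0xA0; 0xFC ⊕ 0xA0 = 0x5C.
P[2]: T = 0x68, S = E(K, T) = 0xA1; 0x1F ⊕ 0xA1 = 0xBE.
P[3]: T = 0x69, S = E(K, T) = 0xA2; 0x64 ⊕ 0xA2 = 0xC6.
P[4]: T = 0x6A, S = E(K, T) = 0xA3; 0xF9 ⊕ 0xA3 = 0x5A.
P[5]: T = 0x6B, S = E(K, T) = 0xA4; 0x85 ⊕ 0xA4 = 0x21.
P[6]: T = 0x6C, S = E(K, T) = 0xA5; 0xF8 ⊕ 0xA5 = 0x5D.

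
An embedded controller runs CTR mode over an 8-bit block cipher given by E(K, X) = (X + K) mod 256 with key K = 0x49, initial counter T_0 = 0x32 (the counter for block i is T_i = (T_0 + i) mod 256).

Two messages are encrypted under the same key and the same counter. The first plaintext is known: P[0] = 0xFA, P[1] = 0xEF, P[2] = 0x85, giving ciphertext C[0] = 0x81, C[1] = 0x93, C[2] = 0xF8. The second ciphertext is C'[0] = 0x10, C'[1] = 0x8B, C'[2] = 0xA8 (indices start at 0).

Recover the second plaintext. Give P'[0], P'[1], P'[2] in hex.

P'[0] = 0x6B, P'[1] = 0xF7, P'[2] = 0xD5

In CTR with a reused counter, both messages share the same keystream S_i, so C_i ⊕ C'_i = P_i ⊕ P'_i and thus P'_i = P_i ⊕ C_i ⊕ C'_i.
P'[0]: 0xFA ⊕ 0x81 ⊕ 0x10 = 0x6B.
P'[1]: 0xEF ⊕ 0x93 ⊕ 0x8B = 0xF7.
P'[2]: 0x85 ⊕ 0xF8 ⊕ 0xA8 = 0xD5.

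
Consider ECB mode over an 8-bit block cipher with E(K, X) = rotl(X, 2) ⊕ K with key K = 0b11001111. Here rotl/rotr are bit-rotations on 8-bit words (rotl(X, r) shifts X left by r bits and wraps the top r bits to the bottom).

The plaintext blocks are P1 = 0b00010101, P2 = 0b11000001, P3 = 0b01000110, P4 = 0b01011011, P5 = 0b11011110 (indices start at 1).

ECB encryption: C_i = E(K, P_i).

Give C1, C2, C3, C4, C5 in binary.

C1: E(K, 0b00010101) = 0b10011011.
C2: E(K, 0b11000001) = 0b11001000.
C3: E(K, 0b01000110) = 0b11010110.
C4: E(K, 0b01011011) = 0b10100010.
C5: E(K, 0b11011110) = 0b10110100.

C1 = 0b10011011, C2 = 0b11001000, C3 = 0b11010110, C4 = 0b10100010, C5 = 0b10110100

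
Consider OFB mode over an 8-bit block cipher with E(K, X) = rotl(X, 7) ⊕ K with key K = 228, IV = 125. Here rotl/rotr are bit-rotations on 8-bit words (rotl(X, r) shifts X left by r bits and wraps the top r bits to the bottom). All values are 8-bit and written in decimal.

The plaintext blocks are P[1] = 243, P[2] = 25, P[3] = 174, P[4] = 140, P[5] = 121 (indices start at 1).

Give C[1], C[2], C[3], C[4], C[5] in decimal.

C[1] = 169, C[2] = 208, C[3] = 174, C[4] = 104, C[5] = 239

OFB encryption: S_i = E(K, S_{i−1}) with S_{0} = IV; C_i = P_i ⊕ S_i.
C[1]: S = E(K, 125) = 90; 243 ⊕ 90 = 169.
C[2]: S = E(K, 90) = 201; 25 ⊕ 201 = 208.
C[3]: S = E(K, 201) = 0; 174 ⊕ 0 = 174.
C[4]: S = E(K, 0) = 228; 140 ⊕ 228 = 104.
C[5]: S = E(K, 228) = 150; 121 ⊕ 150 = 239.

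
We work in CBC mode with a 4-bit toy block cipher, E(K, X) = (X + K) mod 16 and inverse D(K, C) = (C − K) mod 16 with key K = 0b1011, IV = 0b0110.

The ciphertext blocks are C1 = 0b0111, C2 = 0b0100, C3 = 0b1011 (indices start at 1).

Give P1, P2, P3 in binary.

CBC decryption: P_i = D(K, C_i) ⊕ C_{i−1}, with C_{0} = IV.
P1: D(K, 0b0111) = 0b1100; 0b1100 ⊕ 0b0110 = 0b1010.
P2: D(K, 0b0100) = 0b1001; 0b1001 ⊕ 0b0111 = 0b1110.
P3: D(K, 0b1011) = 0b0000; 0b0000 ⊕ 0b0100 = 0b0100.

P1 = 0b1010, P2 = 0b1110, P3 = 0b0100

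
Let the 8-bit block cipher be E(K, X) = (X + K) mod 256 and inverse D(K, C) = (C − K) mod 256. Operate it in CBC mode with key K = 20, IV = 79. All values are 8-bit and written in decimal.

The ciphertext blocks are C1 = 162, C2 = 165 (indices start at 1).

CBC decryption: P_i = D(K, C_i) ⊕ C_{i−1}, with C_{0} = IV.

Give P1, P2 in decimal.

P1 = 193, P2 = 51

P1: D(K, 162) = 142; 142 ⊕ 79 = 193.
P2: D(K, 165) = 145; 145 ⊕ 162 = 51.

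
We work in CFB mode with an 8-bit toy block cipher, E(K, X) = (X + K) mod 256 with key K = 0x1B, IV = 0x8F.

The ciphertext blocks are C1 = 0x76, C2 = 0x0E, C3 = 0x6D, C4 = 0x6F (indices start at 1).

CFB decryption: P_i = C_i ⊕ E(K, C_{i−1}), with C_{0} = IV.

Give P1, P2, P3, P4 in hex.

P1 = 0xDC, P2 = 0x9F, P3 = 0x44, P4 = 0xE7

P1: E(K, 0x8F) = 0xAA; 0x76 ⊕ 0xAA = 0xDC.
P2: E(K, 0x76) = 0x91; 0x0E ⊕ 0x91 = 0x9F.
P3: E(K, 0x0E) = 0x29; 0x6D ⊕ 0x29 = 0x44.
P4: E(K, 0x6D) = 0x88; 0x6F ⊕ 0x88 = 0xE7.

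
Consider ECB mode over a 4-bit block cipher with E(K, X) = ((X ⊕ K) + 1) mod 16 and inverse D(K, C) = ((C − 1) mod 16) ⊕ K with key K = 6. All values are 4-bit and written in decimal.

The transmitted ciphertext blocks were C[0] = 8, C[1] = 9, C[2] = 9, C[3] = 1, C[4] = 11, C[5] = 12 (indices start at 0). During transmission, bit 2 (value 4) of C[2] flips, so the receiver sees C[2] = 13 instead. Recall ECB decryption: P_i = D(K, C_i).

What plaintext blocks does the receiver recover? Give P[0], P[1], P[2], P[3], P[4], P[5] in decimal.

P[0] = 1, P[1] = 14, P[2] = 10, P[3] = 6, P[4] = 12, P[5] = 13

Only C[2] changed, to 13. In ECB, a change in C_i affects only P_i. Decrypting the received ciphertext:
P[0]: D(K, 8) = 1.
P[1]: D(K, 9) = 14.
P[2]: D(K, 13) = 10.
P[3]: D(K, 1) = 6.
P[4]: D(K, 11) = 12.
P[5]: D(K, 12) = 13.
Blocks that differ from the original plaintext: P[2].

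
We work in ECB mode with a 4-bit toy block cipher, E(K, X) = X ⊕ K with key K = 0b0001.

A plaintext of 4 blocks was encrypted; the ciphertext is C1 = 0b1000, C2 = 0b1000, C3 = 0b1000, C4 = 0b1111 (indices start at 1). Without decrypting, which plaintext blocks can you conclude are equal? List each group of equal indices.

ECB encrypts each block independently with the same key, so equal ciphertext blocks imply equal plaintext blocks.
C1 = C2 = C3 = 0b1000, so P1 = P2 = P3.

P1 = P2 = P3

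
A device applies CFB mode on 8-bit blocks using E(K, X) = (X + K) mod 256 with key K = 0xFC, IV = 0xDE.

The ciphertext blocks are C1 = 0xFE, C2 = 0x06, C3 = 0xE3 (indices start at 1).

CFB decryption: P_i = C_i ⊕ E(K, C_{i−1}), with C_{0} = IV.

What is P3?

P3: E(K, 0x06) = 0x02; 0xE3 ⊕ 0x02 = 0xE1.

P3 = 0xE1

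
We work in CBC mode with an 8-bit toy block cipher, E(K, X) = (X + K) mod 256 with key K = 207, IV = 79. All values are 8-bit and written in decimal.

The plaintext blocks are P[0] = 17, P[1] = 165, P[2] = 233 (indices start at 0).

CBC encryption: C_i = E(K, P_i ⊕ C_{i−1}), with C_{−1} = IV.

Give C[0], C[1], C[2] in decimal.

C[0] = 45, C[1] = 87, C[2] = 141

C[0]: P[0] ⊕ 79 = 94; E(K, 94) = 45.
C[1]: P[1] ⊕ 45 = 136; E(K, 136) = 87.
C[2]: P[2] ⊕ 87 = 190; E(K, 190) = 141.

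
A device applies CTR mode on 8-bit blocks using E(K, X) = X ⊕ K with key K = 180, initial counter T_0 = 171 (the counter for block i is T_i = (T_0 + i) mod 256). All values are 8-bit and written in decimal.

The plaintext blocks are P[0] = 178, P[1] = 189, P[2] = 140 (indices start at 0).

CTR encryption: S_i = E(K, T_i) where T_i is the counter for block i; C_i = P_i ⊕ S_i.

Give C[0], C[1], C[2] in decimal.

C[0]: T = 171, S = E(K, T) = 31; 178 ⊕ 31 = 173.
C[1]: T = 172, S = E(K, T) = 24; 189 ⊕ 24 = 165.
C[2]: T = 173, S = E(K, T) = 25; 140 ⊕ 25 = 149.

C[0] = 173, C[1] = 165, C[2] = 149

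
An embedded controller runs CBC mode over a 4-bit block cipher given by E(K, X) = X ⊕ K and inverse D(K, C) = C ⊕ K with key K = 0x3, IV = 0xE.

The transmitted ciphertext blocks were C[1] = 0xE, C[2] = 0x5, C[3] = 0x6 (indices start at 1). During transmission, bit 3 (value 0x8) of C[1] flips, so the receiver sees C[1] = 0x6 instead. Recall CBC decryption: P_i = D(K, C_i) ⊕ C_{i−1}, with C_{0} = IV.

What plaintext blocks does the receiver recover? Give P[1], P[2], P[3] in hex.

Only C[1] changed, to 0x6. In CBC, a change in C_i garbles P_i and flips the same bit in P_{i+1}. Decrypting the received ciphertext:
P[1]: D(K, 0x6) = 0x5; 0x5 ⊕ 0xE = 0xB.
P[2]: D(K, 0x5) = 0x6; 0x6 ⊕ 0x6 = 0x0.
P[3]: D(K, 0x6) = 0x5; 0x5 ⊕ 0x5 = 0x0.
Blocks that differ from the original plaintext: P[1], P[2].

P[1] = 0xB, P[2] = 0x0, P[3] = 0x0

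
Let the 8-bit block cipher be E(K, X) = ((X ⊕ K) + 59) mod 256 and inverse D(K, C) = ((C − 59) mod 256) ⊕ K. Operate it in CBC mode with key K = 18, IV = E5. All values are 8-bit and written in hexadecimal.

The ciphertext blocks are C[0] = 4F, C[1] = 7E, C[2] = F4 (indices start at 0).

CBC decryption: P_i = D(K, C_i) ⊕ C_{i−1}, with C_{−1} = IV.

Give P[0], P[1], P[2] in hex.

P[0]: D(K, 4F) = EE; EE ⊕ E5 = 0B.
P[1]: D(K, 7E) = 3D; 3D ⊕ 4F = 72.
P[2]: D(K, F4) = 83; 83 ⊕ 7E = FD.

P[0] = 0B, P[1] = 72, P[2] = FD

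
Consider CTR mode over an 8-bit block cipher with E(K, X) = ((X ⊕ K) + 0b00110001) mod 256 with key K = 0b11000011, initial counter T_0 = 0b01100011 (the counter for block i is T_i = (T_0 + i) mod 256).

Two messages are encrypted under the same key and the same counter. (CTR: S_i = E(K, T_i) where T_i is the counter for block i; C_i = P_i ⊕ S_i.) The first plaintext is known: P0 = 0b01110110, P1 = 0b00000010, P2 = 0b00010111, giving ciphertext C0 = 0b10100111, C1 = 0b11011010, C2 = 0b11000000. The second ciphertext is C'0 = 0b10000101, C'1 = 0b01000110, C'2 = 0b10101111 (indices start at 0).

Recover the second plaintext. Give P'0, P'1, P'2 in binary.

In CTR with a reused counter, both messages share the same keystream S_i, so C_i ⊕ C'_i = P_i ⊕ P'_i and thus P'_i = P_i ⊕ C_i ⊕ C'_i.
P'0: 0b01110110 ⊕ 0b10100111 ⊕ 0b10000101 = 0b01010100.
P'1: 0b00000010 ⊕ 0b11011010 ⊕ 0b01000110 = 0b10011110.
P'2: 0b00010111 ⊕ 0b11000000 ⊕ 0b10101111 = 0b01111000.

P'0 = 0b01010100, P'1 = 0b10011110, P'2 = 0b01111000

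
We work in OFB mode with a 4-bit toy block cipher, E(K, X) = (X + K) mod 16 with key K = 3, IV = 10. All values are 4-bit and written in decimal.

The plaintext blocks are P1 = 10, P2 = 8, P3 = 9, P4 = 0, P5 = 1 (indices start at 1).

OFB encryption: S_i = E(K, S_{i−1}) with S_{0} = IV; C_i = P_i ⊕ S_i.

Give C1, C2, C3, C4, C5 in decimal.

C1 = 7, C2 = 8, C3 = 10, C4 = 6, C5 = 8

C1: S = E(K, 10) = 13; 10 ⊕ 13 = 7.
C2: S = E(K, 13) = 0; 8 ⊕ 0 = 8.
C3: S = E(K, 0) = 3; 9 ⊕ 3 = 10.
C4: S = E(K, 3) = 6; 0 ⊕ 6 = 6.
C5: S = E(K, 6) = 9; 1 ⊕ 9 = 8.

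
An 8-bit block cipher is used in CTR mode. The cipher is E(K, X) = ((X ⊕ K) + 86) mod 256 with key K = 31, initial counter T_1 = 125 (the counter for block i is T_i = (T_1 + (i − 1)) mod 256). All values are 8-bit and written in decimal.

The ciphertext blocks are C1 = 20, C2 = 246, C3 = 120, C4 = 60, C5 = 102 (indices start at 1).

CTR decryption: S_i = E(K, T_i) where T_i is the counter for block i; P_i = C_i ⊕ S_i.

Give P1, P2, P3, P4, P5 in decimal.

P1 = 172, P2 = 65, P3 = 206, P4 = 201, P5 = 146

P1: T = 125, S = E(K, T) = 184; 20 ⊕ 184 = 172.
P2: T = 126, S = E(K, T) = 183; 246 ⊕ 183 = 65.
P3: T = 127, S = E(K, T) = 182; 120 ⊕ 182 = 206.
P4: T = 128, S = E(K, T) = 245; 60 ⊕ 245 = 201.
P5: T = 129, S = E(K, T) = 244; 102 ⊕ 244 = 146.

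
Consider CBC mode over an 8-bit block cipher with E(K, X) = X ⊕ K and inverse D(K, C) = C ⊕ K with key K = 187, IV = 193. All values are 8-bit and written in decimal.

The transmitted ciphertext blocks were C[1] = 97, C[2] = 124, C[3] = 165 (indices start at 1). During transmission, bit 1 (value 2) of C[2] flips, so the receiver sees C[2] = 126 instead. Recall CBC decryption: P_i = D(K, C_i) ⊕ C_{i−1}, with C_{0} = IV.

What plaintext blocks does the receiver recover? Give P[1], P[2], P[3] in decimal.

Only C[2] changed, to 126. In CBC, a change in C_i garbles P_i and flips the same bit in P_{i+1}. Decrypting the received ciphertext:
P[1]: D(K, 97) = 218; 218 ⊕ 193 = 27.
P[2]: D(K, 126) = 197; 197 ⊕ 97 = 164.
P[3]: D(K, 165) = 30; 30 ⊕ 126 = 96.
Blocks that differ from the original plaintext: P[2], P[3].

P[1] = 27, P[2] = 164, P[3] = 96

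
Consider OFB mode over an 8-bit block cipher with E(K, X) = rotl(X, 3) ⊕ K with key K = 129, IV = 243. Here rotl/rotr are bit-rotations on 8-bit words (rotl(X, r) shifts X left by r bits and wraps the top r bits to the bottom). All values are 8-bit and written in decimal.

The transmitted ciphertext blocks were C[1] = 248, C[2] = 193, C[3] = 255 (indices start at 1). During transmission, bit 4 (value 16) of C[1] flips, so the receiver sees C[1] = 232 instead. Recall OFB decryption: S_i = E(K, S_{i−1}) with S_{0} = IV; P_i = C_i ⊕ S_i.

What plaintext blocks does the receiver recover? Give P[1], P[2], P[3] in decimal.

P[1] = 246, P[2] = 176, P[3] = 245

Only C[1] changed, to 232. In OFB, a change in C_i flips the same bit in P_i only; the keystream is unaffected. Decrypting the received ciphertext:
P[1]: S = E(K, 243) = 30; 232 ⊕ 30 = 246.
P[2]: S = E(K, 30) = 113; 193 ⊕ 113 = 176.
P[3]: S = E(K, 113) = 10; 255 ⊕ 10 = 245.
Blocks that differ from the original plaintext: P[1].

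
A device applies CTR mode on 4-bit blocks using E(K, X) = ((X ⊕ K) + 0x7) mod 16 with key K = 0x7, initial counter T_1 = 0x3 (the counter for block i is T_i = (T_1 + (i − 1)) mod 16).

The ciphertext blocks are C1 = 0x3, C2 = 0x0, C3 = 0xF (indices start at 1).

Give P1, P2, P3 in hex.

P1 = 0x8, P2 = 0xA, P3 = 0x6

CTR decryption: S_i = E(K, T_i) where T_i is the counter for block i; P_i = C_i ⊕ S_i.
P1: T = 0x3, S = E(K, T) = 0xB; 0x3 ⊕ 0xB = 0x8.
P2: T = 0x4, S = E(K, T) = 0xA; 0x0 ⊕ 0xA = 0xA.
P3: T = 0x5, S = E(K, T) = 0x9; 0xF ⊕ 0x9 = 0x6.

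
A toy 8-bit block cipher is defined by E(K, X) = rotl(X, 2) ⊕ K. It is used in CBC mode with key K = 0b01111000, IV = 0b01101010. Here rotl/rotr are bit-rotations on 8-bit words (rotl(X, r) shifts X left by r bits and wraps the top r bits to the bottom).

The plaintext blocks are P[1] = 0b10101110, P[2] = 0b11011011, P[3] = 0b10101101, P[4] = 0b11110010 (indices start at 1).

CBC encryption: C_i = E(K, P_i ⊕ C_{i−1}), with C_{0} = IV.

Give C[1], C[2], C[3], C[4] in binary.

C[1] = 0b01101011, C[2] = 0b10111010, C[3] = 0b00100100, C[4] = 0b00100011

C[1]: P[1] ⊕ 0b01101010 = 0b11000100; E(K, 0b11000100) = 0b01101011.
C[2]: P[2] ⊕ 0b01101011 = 0b10110000; E(K, 0b10110000) = 0b10111010.
C[3]: P[3] ⊕ 0b10111010 = 0b00010111; E(K, 0b00010111) = 0b00100100.
C[4]: P[4] ⊕ 0b00100100 = 0b11010110; E(K, 0b11010110) = 0b00100011.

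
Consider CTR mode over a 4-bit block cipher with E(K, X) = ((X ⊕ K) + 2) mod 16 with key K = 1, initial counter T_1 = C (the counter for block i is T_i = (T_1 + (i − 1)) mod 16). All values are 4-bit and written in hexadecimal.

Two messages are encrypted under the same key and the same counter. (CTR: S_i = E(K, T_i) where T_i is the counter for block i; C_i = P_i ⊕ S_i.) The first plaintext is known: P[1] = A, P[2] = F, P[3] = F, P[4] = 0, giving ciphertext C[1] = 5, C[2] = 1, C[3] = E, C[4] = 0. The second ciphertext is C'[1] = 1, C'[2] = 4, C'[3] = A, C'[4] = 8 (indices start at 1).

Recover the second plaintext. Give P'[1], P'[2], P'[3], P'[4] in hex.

P'[1] = E, P'[2] = A, P'[3] = B, P'[4] = 8

In CTR with a reused counter, both messages share the same keystream S_i, so C_i ⊕ C'_i = P_i ⊕ P'_i and thus P'_i = P_i ⊕ C_i ⊕ C'_i.
P'[1]: A ⊕ 5 ⊕ 1 = E.
P'[2]: F ⊕ 1 ⊕ 4 = A.
P'[3]: F ⊕ E ⊕ A = B.
P'[4]: 0 ⊕ 0 ⊕ 8 = 8.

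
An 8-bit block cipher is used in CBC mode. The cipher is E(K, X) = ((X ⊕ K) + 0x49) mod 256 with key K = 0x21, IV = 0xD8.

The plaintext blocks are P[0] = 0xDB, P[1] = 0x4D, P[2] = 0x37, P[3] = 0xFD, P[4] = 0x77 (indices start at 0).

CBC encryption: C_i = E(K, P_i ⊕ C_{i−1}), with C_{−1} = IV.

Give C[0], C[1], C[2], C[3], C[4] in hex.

C[0]: P[0] ⊕ 0xD8 = 0x03; E(K, 0x03) = 0x6B.
C[1]: P[1] ⊕ 0x6B = 0x26; E(K, 0x26) = 0x50.
C[2]: P[2] ⊕ 0x50 = 0x67; E(K, 0x67) = 0x8F.
C[3]: P[3] ⊕ 0x8F = 0x72; E(K, 0x72) = 0x9C.
C[4]: P[4] ⊕ 0x9C = 0xEB; E(K, 0xEB) = 0x13.

C[0] = 0x6B, C[1] = 0x50, C[2] = 0x8F, C[3] = 0x9C, C[4] = 0x13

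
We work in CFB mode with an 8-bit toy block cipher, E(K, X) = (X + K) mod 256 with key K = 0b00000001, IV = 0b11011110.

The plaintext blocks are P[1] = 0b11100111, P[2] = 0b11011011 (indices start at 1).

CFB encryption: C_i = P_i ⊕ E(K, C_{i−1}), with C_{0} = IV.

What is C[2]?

C[2] = 0b11100010

C[1]: E(K, 0b11011110) = 0b11011111; 0b11100111 ⊕ 0b11011111 = 0b00111000.
C[2]: E(K, 0b00111000) = 0b00111001; 0b11011011 ⊕ 0b00111001 = 0b11100010.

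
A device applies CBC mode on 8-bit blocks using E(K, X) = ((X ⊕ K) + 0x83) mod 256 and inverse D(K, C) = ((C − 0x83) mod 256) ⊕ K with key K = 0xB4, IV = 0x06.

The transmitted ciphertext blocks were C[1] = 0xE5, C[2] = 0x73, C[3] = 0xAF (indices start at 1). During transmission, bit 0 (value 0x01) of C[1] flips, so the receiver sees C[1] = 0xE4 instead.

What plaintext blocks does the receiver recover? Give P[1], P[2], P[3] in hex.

P[1] = 0xD3, P[2] = 0xA0, P[3] = 0xEB

CBC decryption: P_i = D(K, C_i) ⊕ C_{i−1}, with C_{0} = IV.
Only C[1] changed, to 0xE4. In CBC, a change in C_i garbles P_i and flips the same bit in P_{i+1}. Decrypting the received ciphertext:
P[1]: D(K, 0xE4) = 0xD5; 0xD5 ⊕ 0x06 = 0xD3.
P[2]: D(K, 0x73) = 0x44; 0x44 ⊕ 0xE4 = 0xA0.
P[3]: D(K, 0xAF) = 0x98; 0x98 ⊕ 0x73 = 0xEB.
Blocks that differ from the original plaintext: P[1], P[2].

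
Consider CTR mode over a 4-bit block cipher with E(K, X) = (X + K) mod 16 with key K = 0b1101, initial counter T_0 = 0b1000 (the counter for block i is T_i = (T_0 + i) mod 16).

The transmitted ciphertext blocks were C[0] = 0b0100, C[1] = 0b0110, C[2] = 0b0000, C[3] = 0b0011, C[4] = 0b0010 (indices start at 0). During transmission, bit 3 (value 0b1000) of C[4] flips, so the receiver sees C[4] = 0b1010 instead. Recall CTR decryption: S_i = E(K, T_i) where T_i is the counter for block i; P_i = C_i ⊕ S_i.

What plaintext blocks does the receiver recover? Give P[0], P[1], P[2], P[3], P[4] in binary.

P[0] = 0b0001, P[1] = 0b0000, P[2] = 0b0111, P[3] = 0b1011, P[4] = 0b0011

Only C[4] changed, to 0b1010. In CTR, a change in C_i flips the same bit in P_i only; the keystream is unaffected. Decrypting the received ciphertext:
P[0]: T = 0b1000, S = E(K, T) = 0b0101; 0b0100 ⊕ 0b0101 = 0b0001.
P[1]: T = 0b1001, S = E(K, T) = 0b0110; 0b0110 ⊕ 0b0110 = 0b0000.
P[2]: T = 0b1010, S = E(K, T) = 0b0111; 0b0000 ⊕ 0b0111 = 0b0111.
P[3]: T = 0b1011, S = E(K, T) = 0b1000; 0b0011 ⊕ 0b1000 = 0b1011.
P[4]: T = 0b1100, S = E(K, T) = 0b1001; 0b1010 ⊕ 0b1001 = 0b0011.
Blocks that differ from the original plaintext: P[4].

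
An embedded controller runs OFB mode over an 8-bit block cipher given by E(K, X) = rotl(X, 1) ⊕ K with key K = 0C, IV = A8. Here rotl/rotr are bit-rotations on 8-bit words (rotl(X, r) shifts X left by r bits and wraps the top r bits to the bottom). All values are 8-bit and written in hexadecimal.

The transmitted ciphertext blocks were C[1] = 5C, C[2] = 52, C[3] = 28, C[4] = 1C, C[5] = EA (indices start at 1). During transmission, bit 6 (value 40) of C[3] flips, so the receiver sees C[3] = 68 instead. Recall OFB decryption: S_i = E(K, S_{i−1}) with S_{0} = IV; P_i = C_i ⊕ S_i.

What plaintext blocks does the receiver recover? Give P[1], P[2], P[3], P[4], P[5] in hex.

P[1] = 01, P[2] = E4, P[3] = 09, P[4] = D2, P[5] = 7B

Only C[3] changed, to 68. In OFB, a change in C_i flips the same bit in P_i only; the keystream is unaffected. Decrypting the received ciphertext:
P[1]: S = E(K, A8) = 5D; 5C ⊕ 5D = 01.
P[2]: S = E(K, 5D) = B6; 52 ⊕ B6 = E4.
P[3]: S = E(K, B6) = 61; 68 ⊕ 61 = 09.
P[4]: S = E(K, 61) = CE; 1C ⊕ CE = D2.
P[5]: S = E(K, CE) = 91; EA ⊕ 91 = 7B.
Blocks that differ from the original plaintext: P[3].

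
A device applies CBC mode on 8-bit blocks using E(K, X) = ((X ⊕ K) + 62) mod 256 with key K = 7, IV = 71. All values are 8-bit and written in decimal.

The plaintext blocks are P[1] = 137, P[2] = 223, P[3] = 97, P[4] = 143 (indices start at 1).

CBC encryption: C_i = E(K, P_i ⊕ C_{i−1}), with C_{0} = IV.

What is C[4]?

C[1]: P[1] ⊕ 71 = 206; E(K, 206) = 7.
C[2]: P[2] ⊕ 7 = 216; E(K, 216) = 29.
C[3]: P[3] ⊕ 29 = 124; E(K, 124) = 185.
C[4]: P[4] ⊕ 185 = 54; E(K, 54) = 111.

C[4] = 111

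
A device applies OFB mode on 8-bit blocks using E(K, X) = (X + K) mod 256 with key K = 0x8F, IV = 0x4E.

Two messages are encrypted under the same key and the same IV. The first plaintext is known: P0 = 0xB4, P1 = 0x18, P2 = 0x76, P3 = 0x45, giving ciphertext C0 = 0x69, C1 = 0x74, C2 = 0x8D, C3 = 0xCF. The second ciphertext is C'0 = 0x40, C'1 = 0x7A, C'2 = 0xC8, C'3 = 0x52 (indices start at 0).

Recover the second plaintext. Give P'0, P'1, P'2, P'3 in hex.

P'0 = 0x9D, P'1 = 0x16, P'2 = 0x33, P'3 = 0xD8

In OFB with a reused IV, both messages share the same keystream S_i, so C_i ⊕ C'_i = P_i ⊕ P'_i and thus P'_i = P_i ⊕ C_i ⊕ C'_i.
P'0: 0xB4 ⊕ 0x69 ⊕ 0x40 = 0x9D.
P'1: 0x18 ⊕ 0x74 ⊕ 0x7A = 0x16.
P'2: 0x76 ⊕ 0x8D ⊕ 0xC8 = 0x33.
P'3: 0x45 ⊕ 0xCF ⊕ 0x52 = 0xD8.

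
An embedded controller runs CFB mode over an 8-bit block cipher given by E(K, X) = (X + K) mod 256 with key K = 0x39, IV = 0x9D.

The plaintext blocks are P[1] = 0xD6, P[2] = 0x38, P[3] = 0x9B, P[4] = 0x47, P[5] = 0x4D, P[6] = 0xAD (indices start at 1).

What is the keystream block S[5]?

CFB encryption: C_i = P_i ⊕ E(K, C_{i−1}), with C_{0} = IV.
C[1]: E(K, 0x9D) = 0xD6; 0xD6 ⊕ 0xD6 = 0x00.
C[2]: E(K, 0x00) = 0x39; 0x38 ⊕ 0x39 = 0x01.
C[3]: E(K, 0x01) = 0x3A; 0x9B ⊕ 0x3A = 0xA1.
C[4]: E(K, 0xA1) = 0xDA; 0x47 ⊕ 0xDA = 0x9D.
C[5]: E(K, 0x9D) = 0xD6; 0x4D ⊕ 0xD6 = 0x9B.
So S[5] = 0xD6.

0xD6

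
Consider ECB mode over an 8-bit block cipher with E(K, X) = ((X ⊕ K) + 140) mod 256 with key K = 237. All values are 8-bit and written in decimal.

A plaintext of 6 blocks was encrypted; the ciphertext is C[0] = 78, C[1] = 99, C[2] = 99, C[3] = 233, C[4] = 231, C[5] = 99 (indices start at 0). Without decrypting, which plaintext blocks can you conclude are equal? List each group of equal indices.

P[1] = P[2] = P[5]

ECB encrypts each block independently with the same key, so equal ciphertext blocks imply equal plaintext blocks.
C[1] = C[2] = C[5] = 99, so P[1] = P[2] = P[5].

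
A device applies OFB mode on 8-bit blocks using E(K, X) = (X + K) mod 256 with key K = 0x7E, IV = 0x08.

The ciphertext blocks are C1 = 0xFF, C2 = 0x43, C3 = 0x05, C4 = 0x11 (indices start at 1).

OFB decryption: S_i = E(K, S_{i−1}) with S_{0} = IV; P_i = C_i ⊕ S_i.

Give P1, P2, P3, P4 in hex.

P1 = 0x79, P2 = 0x47, P3 = 0x87, P4 = 0x11

P1: S = E(K, 0x08) = 0x86; 0xFF ⊕ 0x86 = 0x79.
P2: S = E(K, 0x86) = 0x04; 0x43 ⊕ 0x04 = 0x47.
P3: S = E(K, 0x04) = 0x82; 0x05 ⊕ 0x82 = 0x87.
P4: S = E(K, 0x82) = 0x00; 0x11 ⊕ 0x00 = 0x11.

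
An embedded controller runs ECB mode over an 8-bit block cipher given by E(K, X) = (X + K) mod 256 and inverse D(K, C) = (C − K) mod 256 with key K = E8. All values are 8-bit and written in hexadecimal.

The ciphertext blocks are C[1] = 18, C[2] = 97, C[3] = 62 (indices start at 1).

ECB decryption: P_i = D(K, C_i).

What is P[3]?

P[3] = 7A

P[3]: D(K, 62) = 7A.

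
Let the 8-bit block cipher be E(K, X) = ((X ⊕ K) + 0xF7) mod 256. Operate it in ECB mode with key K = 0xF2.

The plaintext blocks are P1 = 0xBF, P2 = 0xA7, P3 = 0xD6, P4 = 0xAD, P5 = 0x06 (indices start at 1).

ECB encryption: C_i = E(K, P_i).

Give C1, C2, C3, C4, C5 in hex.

C1 = 0x44, C2 = 0x4C, C3 = 0x1B, C4 = 0x56, C5 = 0xEB

C1: E(K, 0xBF) = 0x44.
C2: E(K, 0xA7) = 0x4C.
C3: E(K, 0xD6) = 0x1B.
C4: E(K, 0xAD) = 0x56.
C5: E(K, 0x06) = 0xEB.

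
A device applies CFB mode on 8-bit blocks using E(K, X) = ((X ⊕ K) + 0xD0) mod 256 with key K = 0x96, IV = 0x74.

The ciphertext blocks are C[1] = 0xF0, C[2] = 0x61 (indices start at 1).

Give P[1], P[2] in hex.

CFB decryption: P_i = C_i ⊕ E(K, C_{i−1}), with C_{0} = IV.
P[1]: E(K, 0x74) = 0xB2; 0xF0 ⊕ 0xB2 = 0x42.
P[2]: E(K, 0xF0) = 0x36; 0x61 ⊕ 0x36 = 0x57.

P[1] = 0x42, P[2] = 0x57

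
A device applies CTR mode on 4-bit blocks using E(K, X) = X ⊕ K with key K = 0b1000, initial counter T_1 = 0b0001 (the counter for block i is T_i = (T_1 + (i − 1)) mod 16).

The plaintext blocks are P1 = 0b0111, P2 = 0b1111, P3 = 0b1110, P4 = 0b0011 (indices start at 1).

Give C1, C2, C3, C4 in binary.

CTR encryption: S_i = E(K, T_i) where T_i is the counter for block i; C_i = P_i ⊕ S_i.
C1: T = 0b0001, S = E(K, T) = 0b1001; 0b0111 ⊕ 0b1001 = 0b1110.
C2: T = 0b0010, S = E(K, T) = 0b1010; 0b1111 ⊕ 0b1010 = 0b0101.
C3: T = 0b0011, S = E(K, T) = 0b1011; 0b1110 ⊕ 0b1011 = 0b0101.
C4: T = 0b0100, S = E(K, T) = 0b1100; 0b0011 ⊕ 0b1100 = 0b1111.

C1 = 0b1110, C2 = 0b0101, C3 = 0b0101, C4 = 0b1111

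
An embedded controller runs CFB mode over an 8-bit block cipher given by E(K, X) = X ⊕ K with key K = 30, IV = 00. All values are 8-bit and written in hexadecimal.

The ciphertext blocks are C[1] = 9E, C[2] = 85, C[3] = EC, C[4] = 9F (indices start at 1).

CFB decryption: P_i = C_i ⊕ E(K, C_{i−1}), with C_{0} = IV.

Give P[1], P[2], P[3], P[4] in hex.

P[1]: E(K, 00) = 30; 9E ⊕ 30 = AE.
P[2]: E(K, 9E) = AE; 85 ⊕ AE = 2B.
P[3]: E(K, 85) = B5; EC ⊕ B5 = 59.
P[4]: E(K, EC) = DC; 9F ⊕ DC = 43.

P[1] = AE, P[2] = 2B, P[3] = 59, P[4] = 43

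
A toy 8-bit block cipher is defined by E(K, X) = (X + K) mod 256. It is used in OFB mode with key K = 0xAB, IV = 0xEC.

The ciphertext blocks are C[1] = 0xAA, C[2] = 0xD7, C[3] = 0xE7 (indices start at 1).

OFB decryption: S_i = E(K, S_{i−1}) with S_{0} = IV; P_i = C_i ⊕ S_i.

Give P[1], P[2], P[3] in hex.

P[1] = 0x3D, P[2] = 0x95, P[3] = 0x0A

P[1]: S = E(K, 0xEC) = 0x97; 0xAA ⊕ 0x97 = 0x3D.
P[2]: S = E(K, 0x97) = 0x42; 0xD7 ⊕ 0x42 = 0x95.
P[3]: S = E(K, 0x42) = 0xED; 0xE7 ⊕ 0xED = 0x0A.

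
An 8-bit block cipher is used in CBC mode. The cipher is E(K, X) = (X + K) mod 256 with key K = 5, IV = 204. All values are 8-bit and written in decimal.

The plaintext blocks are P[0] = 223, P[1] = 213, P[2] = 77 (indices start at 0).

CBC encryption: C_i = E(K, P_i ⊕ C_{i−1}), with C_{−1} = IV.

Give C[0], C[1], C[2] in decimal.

C[0] = 24, C[1] = 210, C[2] = 164

C[0]: P[0] ⊕ 204 = 19; E(K, 19) = 24.
C[1]: P[1] ⊕ 24 = 205; E(K, 205) = 210.
C[2]: P[2] ⊕ 210 = 159; E(K, 159) = 164.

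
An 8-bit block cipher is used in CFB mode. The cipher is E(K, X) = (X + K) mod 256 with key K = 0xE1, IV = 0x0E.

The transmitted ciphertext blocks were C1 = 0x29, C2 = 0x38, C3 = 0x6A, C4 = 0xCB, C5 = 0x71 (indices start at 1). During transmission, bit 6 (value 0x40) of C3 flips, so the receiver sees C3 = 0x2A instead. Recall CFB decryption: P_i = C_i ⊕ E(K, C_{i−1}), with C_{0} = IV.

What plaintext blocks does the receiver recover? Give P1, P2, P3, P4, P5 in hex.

P1 = 0xC6, P2 = 0x32, P3 = 0x33, P4 = 0xC0, P5 = 0xDD

Only C3 changed, to 0x2A. In CFB, a change in C_i flips the same bit in P_i and garbles P_{i+1}. Decrypting the received ciphertext:
P1: E(K, 0x0E) = 0xEF; 0x29 ⊕ 0xEF = 0xC6.
P2: E(K, 0x29) = 0x0A; 0x38 ⊕ 0x0A = 0x32.
P3: E(K, 0x38) = 0x19; 0x2A ⊕ 0x19 = 0x33.
P4: E(K, 0x2A) = 0x0B; 0xCB ⊕ 0x0B = 0xC0.
P5: E(K, 0xCB) = 0xAC; 0x71 ⊕ 0xAC = 0xDD.
Blocks that differ from the original plaintext: P3, P4.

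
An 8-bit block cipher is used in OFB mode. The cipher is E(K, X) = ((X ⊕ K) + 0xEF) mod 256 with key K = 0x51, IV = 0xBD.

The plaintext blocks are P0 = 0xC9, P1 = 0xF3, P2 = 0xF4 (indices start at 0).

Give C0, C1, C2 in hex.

C0 = 0x12, C1 = 0x8A, C2 = 0xE3

OFB encryption: S_i = E(K, S_{i−1}) with S_{−1} = IV; C_i = P_i ⊕ S_i.
C0: S = E(K, 0xBD) = 0xDB; 0xC9 ⊕ 0xDB = 0x12.
C1: S = E(K, 0xDB) = 0x79; 0xF3 ⊕ 0x79 = 0x8A.
C2: S = E(K, 0x79) = 0x17; 0xF4 ⊕ 0x17 = 0xE3.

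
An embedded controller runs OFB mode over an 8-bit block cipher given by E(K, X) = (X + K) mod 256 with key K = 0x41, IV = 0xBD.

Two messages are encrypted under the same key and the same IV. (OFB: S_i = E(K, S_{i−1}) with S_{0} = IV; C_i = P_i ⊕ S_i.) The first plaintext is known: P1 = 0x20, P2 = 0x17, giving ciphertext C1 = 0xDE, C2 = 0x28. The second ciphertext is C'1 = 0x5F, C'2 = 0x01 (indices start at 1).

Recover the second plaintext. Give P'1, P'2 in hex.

In OFB with a reused IV, both messages share the same keystream S_i, so C_i ⊕ C'_i = P_i ⊕ P'_i and thus P'_i = P_i ⊕ C_i ⊕ C'_i.
P'1: 0x20 ⊕ 0xDE ⊕ 0x5F = 0xA1.
P'2: 0x17 ⊕ 0x28 ⊕ 0x01 = 0x3E.

P'1 = 0xA1, P'2 = 0x3E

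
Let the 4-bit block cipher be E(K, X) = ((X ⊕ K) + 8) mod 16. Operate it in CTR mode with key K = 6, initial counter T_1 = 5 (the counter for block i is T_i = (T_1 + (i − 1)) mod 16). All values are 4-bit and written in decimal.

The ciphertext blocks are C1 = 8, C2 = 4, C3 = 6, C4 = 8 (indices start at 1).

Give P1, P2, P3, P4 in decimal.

CTR decryption: S_i = E(K, T_i) where T_i is the counter for block i; P_i = C_i ⊕ S_i.
P1: T = 5, S = E(K, T) = 11; 8 ⊕ 11 = 3.
P2: T = 6, S = E(K, T) = 8; 4 ⊕ 8 = 12.
P3: T = 7, S = E(K, T) = 9; 6 ⊕ 9 = 15.
P4: T = 8, S = E(K, T) = 6; 8 ⊕ 6 = 14.

P1 = 3, P2 = 12, P3 = 15, P4 = 14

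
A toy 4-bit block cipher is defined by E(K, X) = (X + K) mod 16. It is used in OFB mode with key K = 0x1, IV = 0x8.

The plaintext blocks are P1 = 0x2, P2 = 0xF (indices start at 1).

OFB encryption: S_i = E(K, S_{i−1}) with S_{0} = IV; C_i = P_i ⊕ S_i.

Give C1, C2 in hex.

C1 = 0xB, C2 = 0x5

C1: S = E(K, 0x8) = 0x9; 0x2 ⊕ 0x9 = 0xB.
C2: S = E(K, 0x9) = 0xA; 0xF ⊕ 0xA = 0x5.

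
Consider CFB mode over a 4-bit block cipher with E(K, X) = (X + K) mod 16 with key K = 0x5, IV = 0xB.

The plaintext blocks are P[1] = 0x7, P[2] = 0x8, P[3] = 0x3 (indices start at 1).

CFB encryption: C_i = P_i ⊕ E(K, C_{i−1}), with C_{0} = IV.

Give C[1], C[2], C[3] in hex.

C[1] = 0x7, C[2] = 0x4, C[3] = 0xA

C[1]: E(K, 0xB) = 0x0; 0x7 ⊕ 0x0 = 0x7.
C[2]: E(K, 0x7) = 0xC; 0x8 ⊕ 0xC = 0x4.
C[3]: E(K, 0x4) = 0x9; 0x3 ⊕ 0x9 = 0xA.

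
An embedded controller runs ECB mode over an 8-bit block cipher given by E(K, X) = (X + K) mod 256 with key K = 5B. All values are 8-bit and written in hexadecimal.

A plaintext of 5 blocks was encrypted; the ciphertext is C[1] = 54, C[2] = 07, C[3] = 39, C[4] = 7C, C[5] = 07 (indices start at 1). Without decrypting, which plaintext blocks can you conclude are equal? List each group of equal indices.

P[2] = P[5]

ECB encrypts each block independently with the same key, so equal ciphertext blocks imply equal plaintext blocks.
C[2] = C[5] = 07, so P[2] = P[5].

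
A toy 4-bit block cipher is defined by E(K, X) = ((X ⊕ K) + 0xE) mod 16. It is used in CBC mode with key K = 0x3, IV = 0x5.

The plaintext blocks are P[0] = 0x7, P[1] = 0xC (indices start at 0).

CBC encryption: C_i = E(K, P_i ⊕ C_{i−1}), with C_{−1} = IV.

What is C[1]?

C[1] = 0xE

C[0]: P[0] ⊕ 0x5 = 0x2; E(K, 0x2) = 0xF.
C[1]: P[1] ⊕ 0xF = 0x3; E(K, 0x3) = 0xE.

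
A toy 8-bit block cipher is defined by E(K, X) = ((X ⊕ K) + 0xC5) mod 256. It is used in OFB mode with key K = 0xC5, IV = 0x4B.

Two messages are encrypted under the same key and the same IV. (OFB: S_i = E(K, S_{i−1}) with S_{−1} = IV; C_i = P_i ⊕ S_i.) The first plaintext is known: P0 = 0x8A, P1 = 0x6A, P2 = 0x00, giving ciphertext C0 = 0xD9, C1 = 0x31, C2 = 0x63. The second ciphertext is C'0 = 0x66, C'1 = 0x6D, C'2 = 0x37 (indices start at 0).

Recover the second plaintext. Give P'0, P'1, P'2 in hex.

P'0 = 0x35, P'1 = 0x36, P'2 = 0x54

In OFB with a reused IV, both messages share the same keystream S_i, so C_i ⊕ C'_i = P_i ⊕ P'_i and thus P'_i = P_i ⊕ C_i ⊕ C'_i.
P'0: 0x8A ⊕ 0xD9 ⊕ 0x66 = 0x35.
P'1: 0x6A ⊕ 0x31 ⊕ 0x6D = 0x36.
P'2: 0x00 ⊕ 0x63 ⊕ 0x37 = 0x54.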